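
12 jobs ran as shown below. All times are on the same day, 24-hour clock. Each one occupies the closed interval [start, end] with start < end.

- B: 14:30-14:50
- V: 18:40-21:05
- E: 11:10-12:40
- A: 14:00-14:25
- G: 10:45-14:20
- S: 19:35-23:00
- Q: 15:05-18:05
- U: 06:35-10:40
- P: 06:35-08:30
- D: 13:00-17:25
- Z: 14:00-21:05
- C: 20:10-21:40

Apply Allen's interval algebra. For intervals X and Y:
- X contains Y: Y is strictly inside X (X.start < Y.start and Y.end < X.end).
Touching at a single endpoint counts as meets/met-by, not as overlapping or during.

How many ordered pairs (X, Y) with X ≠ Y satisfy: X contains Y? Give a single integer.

6

Checking all 132 ordered pairs for relation 'contains'; matching pairs in alphabetical order:
(D, A): D contains A ✓
(D, B): D contains B ✓
(G, E): G contains E ✓
(S, C): S contains C ✓
(Z, B): Z contains B ✓
(Z, Q): Z contains Q ✓
Count: 6.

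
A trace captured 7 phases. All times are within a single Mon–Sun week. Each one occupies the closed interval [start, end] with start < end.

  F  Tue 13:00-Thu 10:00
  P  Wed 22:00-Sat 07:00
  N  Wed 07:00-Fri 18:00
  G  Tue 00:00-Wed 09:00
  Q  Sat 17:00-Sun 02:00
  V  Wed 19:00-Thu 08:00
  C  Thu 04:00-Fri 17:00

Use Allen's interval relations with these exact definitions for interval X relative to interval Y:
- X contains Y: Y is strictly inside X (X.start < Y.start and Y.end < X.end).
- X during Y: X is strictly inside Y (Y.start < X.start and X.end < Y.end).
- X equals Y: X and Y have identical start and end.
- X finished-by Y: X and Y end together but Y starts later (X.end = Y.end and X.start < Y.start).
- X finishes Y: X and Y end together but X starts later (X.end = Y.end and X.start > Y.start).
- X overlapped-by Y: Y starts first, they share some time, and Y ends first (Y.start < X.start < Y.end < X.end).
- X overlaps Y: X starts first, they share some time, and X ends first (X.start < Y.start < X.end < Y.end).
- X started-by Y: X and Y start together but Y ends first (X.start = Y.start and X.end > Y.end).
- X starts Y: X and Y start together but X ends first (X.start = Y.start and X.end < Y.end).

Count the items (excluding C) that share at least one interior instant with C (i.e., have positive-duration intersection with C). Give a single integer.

4

Target C = [Thu 04:00, Fri 17:00].
F [Tue 13:00, Thu 10:00] → overlaps → counts.
G [Tue 00:00, Wed 09:00] → before → no.
N [Wed 07:00, Fri 18:00] → contains → counts.
P [Wed 22:00, Sat 07:00] → contains → counts.
Q [Sat 17:00, Sun 02:00] → after → no.
V [Wed 19:00, Thu 08:00] → overlaps → counts.
Total: 4.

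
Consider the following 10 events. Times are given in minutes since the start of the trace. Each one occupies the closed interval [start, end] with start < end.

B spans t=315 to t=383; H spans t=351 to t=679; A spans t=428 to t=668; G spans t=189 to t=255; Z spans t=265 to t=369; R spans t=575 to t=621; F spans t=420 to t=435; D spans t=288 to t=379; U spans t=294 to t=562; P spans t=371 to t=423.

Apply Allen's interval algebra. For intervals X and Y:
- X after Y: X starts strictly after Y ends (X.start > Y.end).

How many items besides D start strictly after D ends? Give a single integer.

3

Target D = [t=288, t=379].
A [t=428, t=668] → after → counts.
B [t=315, t=383] → overlapped-by → no.
F [t=420, t=435] → after → counts.
G [t=189, t=255] → before → no.
H [t=351, t=679] → overlapped-by → no.
P [t=371, t=423] → overlapped-by → no.
R [t=575, t=621] → after → counts.
U [t=294, t=562] → overlapped-by → no.
Z [t=265, t=369] → overlaps → no.
Total: 3.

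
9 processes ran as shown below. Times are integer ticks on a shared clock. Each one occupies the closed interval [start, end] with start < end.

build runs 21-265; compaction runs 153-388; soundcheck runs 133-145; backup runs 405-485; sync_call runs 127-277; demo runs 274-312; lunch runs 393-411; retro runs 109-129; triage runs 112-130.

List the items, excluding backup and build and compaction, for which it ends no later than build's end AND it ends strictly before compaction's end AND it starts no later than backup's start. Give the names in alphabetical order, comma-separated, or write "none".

Conditions: its end is no later than build's end (X.end <= 265) AND its end is strictly before compaction's end (X.end < 388) AND its start is no later than backup's start (X.start <= 405).
demo: end 312 <= 265? ✗; end 312 < 388? ✓; start 274 <= 405? ✓ → no.
lunch: end 411 <= 265? ✗; end 411 < 388? ✗; start 393 <= 405? ✓ → no.
retro: end 129 <= 265? ✓; end 129 < 388? ✓; start 109 <= 405? ✓ → yes.
soundcheck: end 145 <= 265? ✓; end 145 < 388? ✓; start 133 <= 405? ✓ → yes.
sync_call: end 277 <= 265? ✗; end 277 < 388? ✓; start 127 <= 405? ✓ → no.
triage: end 130 <= 265? ✓; end 130 < 388? ✓; start 112 <= 405? ✓ → yes.
Result: retro, soundcheck, triage.

retro, soundcheck, triage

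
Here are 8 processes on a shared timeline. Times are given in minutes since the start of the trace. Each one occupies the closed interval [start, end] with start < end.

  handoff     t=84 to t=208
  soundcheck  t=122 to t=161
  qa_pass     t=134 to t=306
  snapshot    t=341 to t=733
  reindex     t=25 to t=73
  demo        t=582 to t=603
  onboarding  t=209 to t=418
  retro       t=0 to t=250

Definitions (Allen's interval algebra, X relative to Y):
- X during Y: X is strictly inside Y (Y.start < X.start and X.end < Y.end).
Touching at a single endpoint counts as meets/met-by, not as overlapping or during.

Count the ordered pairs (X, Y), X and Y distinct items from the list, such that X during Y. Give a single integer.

5

Checking all 56 ordered pairs for relation 'during'; matching pairs in alphabetical order:
(demo, snapshot): demo during snapshot ✓
(handoff, retro): handoff during retro ✓
(reindex, retro): reindex during retro ✓
(soundcheck, handoff): soundcheck during handoff ✓
(soundcheck, retro): soundcheck during retro ✓
Count: 5.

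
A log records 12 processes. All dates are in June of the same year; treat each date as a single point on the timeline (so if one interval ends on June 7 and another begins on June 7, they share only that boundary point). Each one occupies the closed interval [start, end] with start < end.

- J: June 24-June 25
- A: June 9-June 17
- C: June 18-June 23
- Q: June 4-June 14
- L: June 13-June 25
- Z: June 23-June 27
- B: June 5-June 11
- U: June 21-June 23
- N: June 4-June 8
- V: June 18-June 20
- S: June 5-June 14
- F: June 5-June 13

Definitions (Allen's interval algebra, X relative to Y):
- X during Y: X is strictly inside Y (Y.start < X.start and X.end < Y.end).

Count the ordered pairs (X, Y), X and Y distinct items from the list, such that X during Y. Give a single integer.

6

Checking all 132 ordered pairs for relation 'during'; matching pairs in alphabetical order:
(B, Q): B during Q ✓
(C, L): C during L ✓
(F, Q): F during Q ✓
(J, Z): J during Z ✓
(U, L): U during L ✓
(V, L): V during L ✓
Count: 6.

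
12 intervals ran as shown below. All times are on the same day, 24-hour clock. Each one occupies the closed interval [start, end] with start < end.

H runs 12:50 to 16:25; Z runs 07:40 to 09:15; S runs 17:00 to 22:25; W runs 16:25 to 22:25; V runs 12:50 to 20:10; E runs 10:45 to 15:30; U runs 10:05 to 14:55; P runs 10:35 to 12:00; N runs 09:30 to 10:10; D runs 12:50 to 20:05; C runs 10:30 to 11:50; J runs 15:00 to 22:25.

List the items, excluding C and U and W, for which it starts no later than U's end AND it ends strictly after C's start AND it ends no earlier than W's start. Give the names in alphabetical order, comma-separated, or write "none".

Conditions: its start is no later than U's end (X.start <= 14:55) AND its end is strictly after C's start (X.end > 10:30) AND its end is no earlier than W's start (X.end >= 16:25).
D: start 12:50 <= 14:55? ✓; end 20:05 > 10:30? ✓; end 20:05 >= 16:25? ✓ → yes.
E: start 10:45 <= 14:55? ✓; end 15:30 > 10:30? ✓; end 15:30 >= 16:25? ✗ → no.
H: start 12:50 <= 14:55? ✓; end 16:25 > 10:30? ✓; end 16:25 >= 16:25? ✓ → yes.
J: start 15:00 <= 14:55? ✗; end 22:25 > 10:30? ✓; end 22:25 >= 16:25? ✓ → no.
N: start 09:30 <= 14:55? ✓; end 10:10 > 10:30? ✗; end 10:10 >= 16:25? ✗ → no.
P: start 10:35 <= 14:55? ✓; end 12:00 > 10:30? ✓; end 12:00 >= 16:25? ✗ → no.
S: start 17:00 <= 14:55? ✗; end 22:25 > 10:30? ✓; end 22:25 >= 16:25? ✓ → no.
V: start 12:50 <= 14:55? ✓; end 20:10 > 10:30? ✓; end 20:10 >= 16:25? ✓ → yes.
Z: start 07:40 <= 14:55? ✓; end 09:15 > 10:30? ✗; end 09:15 >= 16:25? ✗ → no.
Result: D, H, V.

D, H, V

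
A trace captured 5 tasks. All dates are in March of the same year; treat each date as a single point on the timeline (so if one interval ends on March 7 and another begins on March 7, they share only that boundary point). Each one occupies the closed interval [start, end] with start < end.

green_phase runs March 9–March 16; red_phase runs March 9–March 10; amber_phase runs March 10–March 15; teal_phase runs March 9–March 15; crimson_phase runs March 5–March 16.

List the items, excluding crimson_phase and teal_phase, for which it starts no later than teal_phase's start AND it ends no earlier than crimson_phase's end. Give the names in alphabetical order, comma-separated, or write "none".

Conditions: its start is no later than teal_phase's start (X.start <= March 9) AND its end is no earlier than crimson_phase's end (X.end >= March 16).
amber_phase: start March 10 <= March 9? ✗; end March 15 >= March 16? ✗ → no.
green_phase: start March 9 <= March 9? ✓; end March 16 >= March 16? ✓ → yes.
red_phase: start March 9 <= March 9? ✓; end March 10 >= March 16? ✗ → no.
Result: green_phase.

green_phase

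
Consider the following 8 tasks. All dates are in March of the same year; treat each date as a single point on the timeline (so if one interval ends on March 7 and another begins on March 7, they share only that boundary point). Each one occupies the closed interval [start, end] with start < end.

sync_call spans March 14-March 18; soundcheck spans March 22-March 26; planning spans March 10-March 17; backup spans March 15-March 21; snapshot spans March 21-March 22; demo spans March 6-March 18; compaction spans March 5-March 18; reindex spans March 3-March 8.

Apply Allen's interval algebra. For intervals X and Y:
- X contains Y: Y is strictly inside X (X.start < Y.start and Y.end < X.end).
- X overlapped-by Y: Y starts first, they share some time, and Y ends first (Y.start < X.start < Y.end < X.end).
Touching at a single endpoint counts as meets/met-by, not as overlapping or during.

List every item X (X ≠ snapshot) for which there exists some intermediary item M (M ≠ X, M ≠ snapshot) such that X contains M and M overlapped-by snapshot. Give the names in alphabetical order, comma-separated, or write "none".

Target snapshot = [March 21, March 22].
Intermediaries M with M overlapped-by snapshot: none.
Union: none.

none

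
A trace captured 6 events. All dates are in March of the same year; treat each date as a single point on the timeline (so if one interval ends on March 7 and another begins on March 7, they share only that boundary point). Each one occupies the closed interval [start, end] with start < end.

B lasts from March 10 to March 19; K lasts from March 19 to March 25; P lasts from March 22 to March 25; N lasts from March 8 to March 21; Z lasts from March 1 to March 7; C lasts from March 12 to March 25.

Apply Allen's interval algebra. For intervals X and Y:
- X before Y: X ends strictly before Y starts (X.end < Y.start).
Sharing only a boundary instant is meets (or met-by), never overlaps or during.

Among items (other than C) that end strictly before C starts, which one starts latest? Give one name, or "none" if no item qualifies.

Target C = [March 12, March 25].
B [March 10, March 19] → overlaps → excluded.
K [March 19, March 25] → finishes → excluded.
N [March 8, March 21] → overlaps → excluded.
P [March 22, March 25] → finishes → excluded.
Z [March 1, March 7] → before → candidate.
Among candidates, latest start is March 1 → Z.

Z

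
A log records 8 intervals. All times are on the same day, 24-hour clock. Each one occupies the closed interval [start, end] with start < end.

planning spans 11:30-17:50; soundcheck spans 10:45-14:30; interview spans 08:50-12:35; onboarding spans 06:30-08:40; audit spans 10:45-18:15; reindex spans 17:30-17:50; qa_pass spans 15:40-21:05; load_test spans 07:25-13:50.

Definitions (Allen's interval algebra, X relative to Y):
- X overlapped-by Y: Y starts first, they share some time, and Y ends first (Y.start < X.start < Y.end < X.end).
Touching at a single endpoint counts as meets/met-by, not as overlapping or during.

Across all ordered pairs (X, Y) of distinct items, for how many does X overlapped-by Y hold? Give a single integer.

10

Checking all 56 ordered pairs for relation 'overlapped-by'; matching pairs in alphabetical order:
(audit, interview): audit overlapped-by interview ✓
(audit, load_test): audit overlapped-by load_test ✓
(load_test, onboarding): load_test overlapped-by onboarding ✓
(planning, interview): planning overlapped-by interview ✓
(planning, load_test): planning overlapped-by load_test ✓
(planning, soundcheck): planning overlapped-by soundcheck ✓
(qa_pass, audit): qa_pass overlapped-by audit ✓
(qa_pass, planning): qa_pass overlapped-by planning ✓
(soundcheck, interview): soundcheck overlapped-by interview ✓
(soundcheck, load_test): soundcheck overlapped-by load_test ✓
Count: 10.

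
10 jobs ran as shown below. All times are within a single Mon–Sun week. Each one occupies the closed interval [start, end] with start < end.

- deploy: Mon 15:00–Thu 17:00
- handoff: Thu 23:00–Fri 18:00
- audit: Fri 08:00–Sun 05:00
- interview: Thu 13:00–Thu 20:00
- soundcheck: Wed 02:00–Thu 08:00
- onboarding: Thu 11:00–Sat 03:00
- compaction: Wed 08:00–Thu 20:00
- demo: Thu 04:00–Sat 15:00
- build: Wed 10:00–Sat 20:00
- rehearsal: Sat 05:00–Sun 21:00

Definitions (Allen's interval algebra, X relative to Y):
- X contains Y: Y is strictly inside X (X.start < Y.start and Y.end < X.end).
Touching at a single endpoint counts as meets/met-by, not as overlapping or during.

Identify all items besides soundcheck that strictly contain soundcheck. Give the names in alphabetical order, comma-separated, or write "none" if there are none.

deploy

Target soundcheck = [Wed 02:00, Thu 08:00].
audit [Fri 08:00, Sun 05:00] → after → no.
build [Wed 10:00, Sat 20:00] → overlapped-by → no.
compaction [Wed 08:00, Thu 20:00] → overlapped-by → no.
demo [Thu 04:00, Sat 15:00] → overlapped-by → no.
deploy [Mon 15:00, Thu 17:00] → contains → yes.
handoff [Thu 23:00, Fri 18:00] → after → no.
interview [Thu 13:00, Thu 20:00] → after → no.
onboarding [Thu 11:00, Sat 03:00] → after → no.
rehearsal [Sat 05:00, Sun 21:00] → after → no.
Result: deploy.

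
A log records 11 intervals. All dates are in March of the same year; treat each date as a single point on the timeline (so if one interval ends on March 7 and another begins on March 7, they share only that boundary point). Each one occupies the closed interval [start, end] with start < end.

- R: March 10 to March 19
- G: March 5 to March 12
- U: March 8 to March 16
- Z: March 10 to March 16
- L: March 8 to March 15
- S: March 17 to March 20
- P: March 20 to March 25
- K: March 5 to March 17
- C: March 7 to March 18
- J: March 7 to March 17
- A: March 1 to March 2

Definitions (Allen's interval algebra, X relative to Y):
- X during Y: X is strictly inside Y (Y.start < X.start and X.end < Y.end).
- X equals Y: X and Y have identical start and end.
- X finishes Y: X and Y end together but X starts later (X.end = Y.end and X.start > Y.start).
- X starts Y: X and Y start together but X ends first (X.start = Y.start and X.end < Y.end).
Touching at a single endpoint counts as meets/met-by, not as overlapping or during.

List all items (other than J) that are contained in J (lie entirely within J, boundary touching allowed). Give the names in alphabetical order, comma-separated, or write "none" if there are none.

Target J = [March 7, March 17].
A [March 1, March 2] → before → no.
C [March 7, March 18] → started-by → no.
G [March 5, March 12] → overlaps → no.
K [March 5, March 17] → finished-by → no.
L [March 8, March 15] → during → yes.
P [March 20, March 25] → after → no.
R [March 10, March 19] → overlapped-by → no.
S [March 17, March 20] → met-by → no.
U [March 8, March 16] → during → yes.
Z [March 10, March 16] → during → yes.
Result: L, U, Z.

L, U, Z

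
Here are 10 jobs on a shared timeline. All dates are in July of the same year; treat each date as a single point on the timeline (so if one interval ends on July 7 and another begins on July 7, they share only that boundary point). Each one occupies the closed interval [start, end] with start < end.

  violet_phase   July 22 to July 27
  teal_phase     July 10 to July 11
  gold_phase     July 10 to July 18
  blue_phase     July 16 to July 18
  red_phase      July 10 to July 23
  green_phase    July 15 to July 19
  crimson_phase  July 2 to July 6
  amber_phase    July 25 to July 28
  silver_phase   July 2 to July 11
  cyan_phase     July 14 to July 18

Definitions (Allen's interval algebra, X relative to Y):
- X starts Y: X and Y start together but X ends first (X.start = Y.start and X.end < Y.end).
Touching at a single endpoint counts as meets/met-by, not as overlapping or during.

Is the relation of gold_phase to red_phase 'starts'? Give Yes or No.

Yes

gold_phase = [July 10, July 18], red_phase = [July 10, July 23].
Actual relation of gold_phase to red_phase: starts.
Asked whether 'starts' holds → Yes.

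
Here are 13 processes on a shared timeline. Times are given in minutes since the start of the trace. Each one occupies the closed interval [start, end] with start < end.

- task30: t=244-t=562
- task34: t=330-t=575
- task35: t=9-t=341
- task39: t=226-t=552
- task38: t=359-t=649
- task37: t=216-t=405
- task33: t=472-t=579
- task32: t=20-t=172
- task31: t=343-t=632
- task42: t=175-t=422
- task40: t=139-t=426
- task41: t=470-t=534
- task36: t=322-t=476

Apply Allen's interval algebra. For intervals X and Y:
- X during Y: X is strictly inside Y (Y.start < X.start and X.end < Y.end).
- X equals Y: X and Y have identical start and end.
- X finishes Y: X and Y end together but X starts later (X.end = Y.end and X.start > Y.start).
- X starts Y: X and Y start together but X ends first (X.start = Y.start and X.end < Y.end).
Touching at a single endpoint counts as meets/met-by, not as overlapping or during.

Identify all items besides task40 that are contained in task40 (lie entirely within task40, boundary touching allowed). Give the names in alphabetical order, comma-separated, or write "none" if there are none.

Target task40 = [t=139, t=426].
task30 [t=244, t=562] → overlapped-by → no.
task31 [t=343, t=632] → overlapped-by → no.
task32 [t=20, t=172] → overlaps → no.
task33 [t=472, t=579] → after → no.
task34 [t=330, t=575] → overlapped-by → no.
task35 [t=9, t=341] → overlaps → no.
task36 [t=322, t=476] → overlapped-by → no.
task37 [t=216, t=405] → during → yes.
task38 [t=359, t=649] → overlapped-by → no.
task39 [t=226, t=552] → overlapped-by → no.
task41 [t=470, t=534] → after → no.
task42 [t=175, t=422] → during → yes.
Result: task37, task42.

task37, task42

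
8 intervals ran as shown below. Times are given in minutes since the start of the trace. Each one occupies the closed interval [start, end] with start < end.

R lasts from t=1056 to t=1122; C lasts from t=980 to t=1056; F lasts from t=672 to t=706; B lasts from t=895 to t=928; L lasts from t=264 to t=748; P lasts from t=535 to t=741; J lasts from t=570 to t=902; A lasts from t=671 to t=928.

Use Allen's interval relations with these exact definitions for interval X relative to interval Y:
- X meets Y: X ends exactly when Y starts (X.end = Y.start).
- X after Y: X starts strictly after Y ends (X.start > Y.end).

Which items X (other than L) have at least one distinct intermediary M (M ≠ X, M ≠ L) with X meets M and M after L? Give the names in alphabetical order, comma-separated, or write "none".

Target L = [t=264, t=748].
Intermediaries M with M after L: B, C, R.
Via B — items with X meets B: none.
Via C — items with X meets C: none.
Via R — items with X meets R: C.
Union: C.

C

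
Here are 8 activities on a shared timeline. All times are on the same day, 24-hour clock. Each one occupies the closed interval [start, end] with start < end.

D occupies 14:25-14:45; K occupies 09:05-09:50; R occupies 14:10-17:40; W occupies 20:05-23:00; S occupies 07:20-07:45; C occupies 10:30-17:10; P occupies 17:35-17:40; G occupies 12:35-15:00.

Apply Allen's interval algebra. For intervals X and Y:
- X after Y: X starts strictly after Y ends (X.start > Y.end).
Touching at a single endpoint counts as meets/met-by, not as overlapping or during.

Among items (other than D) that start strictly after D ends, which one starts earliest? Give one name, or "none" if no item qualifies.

P

Target D = [14:25, 14:45].
C [10:30, 17:10] → contains → excluded.
G [12:35, 15:00] → contains → excluded.
K [09:05, 09:50] → before → excluded.
P [17:35, 17:40] → after → candidate.
R [14:10, 17:40] → contains → excluded.
S [07:20, 07:45] → before → excluded.
W [20:05, 23:00] → after → candidate.
Among candidates, earliest start is 17:35 → P.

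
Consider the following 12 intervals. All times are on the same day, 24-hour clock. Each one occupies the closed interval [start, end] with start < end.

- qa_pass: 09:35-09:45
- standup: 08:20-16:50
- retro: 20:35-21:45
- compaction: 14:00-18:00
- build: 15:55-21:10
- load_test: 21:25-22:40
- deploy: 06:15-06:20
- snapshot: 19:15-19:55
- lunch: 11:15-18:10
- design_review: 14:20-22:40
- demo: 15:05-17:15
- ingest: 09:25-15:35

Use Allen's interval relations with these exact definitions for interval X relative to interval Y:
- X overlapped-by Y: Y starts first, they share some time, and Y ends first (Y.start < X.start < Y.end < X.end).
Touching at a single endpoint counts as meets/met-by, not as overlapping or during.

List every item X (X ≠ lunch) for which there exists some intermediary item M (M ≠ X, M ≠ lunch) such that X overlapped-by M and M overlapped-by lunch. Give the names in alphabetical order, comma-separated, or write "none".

Target lunch = [11:15, 18:10].
Intermediaries M with M overlapped-by lunch: build, design_review.
Via build — items with X overlapped-by build: retro.
Via design_review — items with X overlapped-by design_review: none.
Union: retro.

retro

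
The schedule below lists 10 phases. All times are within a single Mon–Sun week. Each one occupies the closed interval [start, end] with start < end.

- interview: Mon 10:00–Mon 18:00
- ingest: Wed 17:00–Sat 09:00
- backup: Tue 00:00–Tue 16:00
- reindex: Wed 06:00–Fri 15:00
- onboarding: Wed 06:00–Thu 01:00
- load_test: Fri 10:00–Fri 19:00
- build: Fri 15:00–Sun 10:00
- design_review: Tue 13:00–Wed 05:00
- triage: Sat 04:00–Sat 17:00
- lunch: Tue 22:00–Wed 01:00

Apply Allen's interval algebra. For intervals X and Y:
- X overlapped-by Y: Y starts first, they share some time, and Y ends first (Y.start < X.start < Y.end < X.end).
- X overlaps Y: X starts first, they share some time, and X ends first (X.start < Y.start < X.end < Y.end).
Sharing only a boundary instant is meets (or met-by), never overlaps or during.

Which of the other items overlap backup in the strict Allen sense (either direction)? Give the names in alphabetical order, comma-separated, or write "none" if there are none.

design_review

Target backup = [Tue 00:00, Tue 16:00].
build [Fri 15:00, Sun 10:00] → after → no.
design_review [Tue 13:00, Wed 05:00] → overlapped-by → yes.
ingest [Wed 17:00, Sat 09:00] → after → no.
interview [Mon 10:00, Mon 18:00] → before → no.
load_test [Fri 10:00, Fri 19:00] → after → no.
lunch [Tue 22:00, Wed 01:00] → after → no.
onboarding [Wed 06:00, Thu 01:00] → after → no.
reindex [Wed 06:00, Fri 15:00] → after → no.
triage [Sat 04:00, Sat 17:00] → after → no.
Result: design_review.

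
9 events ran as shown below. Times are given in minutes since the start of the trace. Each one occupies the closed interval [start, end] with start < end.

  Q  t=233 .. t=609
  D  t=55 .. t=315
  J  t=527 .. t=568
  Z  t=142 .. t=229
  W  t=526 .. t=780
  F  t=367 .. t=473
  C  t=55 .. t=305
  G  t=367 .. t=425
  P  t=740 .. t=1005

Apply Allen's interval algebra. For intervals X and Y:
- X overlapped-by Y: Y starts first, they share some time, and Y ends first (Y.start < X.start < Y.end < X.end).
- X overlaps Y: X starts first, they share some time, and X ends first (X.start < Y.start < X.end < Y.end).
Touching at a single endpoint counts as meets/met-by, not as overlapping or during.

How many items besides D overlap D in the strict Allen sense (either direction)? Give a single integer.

1

Target D = [t=55, t=315].
C [t=55, t=305] → starts → no.
F [t=367, t=473] → after → no.
G [t=367, t=425] → after → no.
J [t=527, t=568] → after → no.
P [t=740, t=1005] → after → no.
Q [t=233, t=609] → overlapped-by → counts.
W [t=526, t=780] → after → no.
Z [t=142, t=229] → during → no.
Total: 1.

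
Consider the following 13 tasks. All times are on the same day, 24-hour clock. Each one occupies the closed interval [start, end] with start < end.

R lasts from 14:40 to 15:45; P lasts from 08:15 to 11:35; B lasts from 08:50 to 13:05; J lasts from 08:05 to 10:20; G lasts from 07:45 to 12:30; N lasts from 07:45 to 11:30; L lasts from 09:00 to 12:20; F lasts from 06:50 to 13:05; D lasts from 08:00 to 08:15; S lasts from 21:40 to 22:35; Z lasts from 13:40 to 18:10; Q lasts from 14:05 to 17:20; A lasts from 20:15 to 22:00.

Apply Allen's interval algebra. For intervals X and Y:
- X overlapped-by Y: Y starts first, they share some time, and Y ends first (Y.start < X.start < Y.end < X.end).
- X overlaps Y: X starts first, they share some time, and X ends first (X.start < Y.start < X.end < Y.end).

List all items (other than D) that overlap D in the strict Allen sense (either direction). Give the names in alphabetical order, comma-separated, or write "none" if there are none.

J

Target D = [08:00, 08:15].
A [20:15, 22:00] → after → no.
B [08:50, 13:05] → after → no.
F [06:50, 13:05] → contains → no.
G [07:45, 12:30] → contains → no.
J [08:05, 10:20] → overlapped-by → yes.
L [09:00, 12:20] → after → no.
N [07:45, 11:30] → contains → no.
P [08:15, 11:35] → met-by → no.
Q [14:05, 17:20] → after → no.
R [14:40, 15:45] → after → no.
S [21:40, 22:35] → after → no.
Z [13:40, 18:10] → after → no.
Result: J.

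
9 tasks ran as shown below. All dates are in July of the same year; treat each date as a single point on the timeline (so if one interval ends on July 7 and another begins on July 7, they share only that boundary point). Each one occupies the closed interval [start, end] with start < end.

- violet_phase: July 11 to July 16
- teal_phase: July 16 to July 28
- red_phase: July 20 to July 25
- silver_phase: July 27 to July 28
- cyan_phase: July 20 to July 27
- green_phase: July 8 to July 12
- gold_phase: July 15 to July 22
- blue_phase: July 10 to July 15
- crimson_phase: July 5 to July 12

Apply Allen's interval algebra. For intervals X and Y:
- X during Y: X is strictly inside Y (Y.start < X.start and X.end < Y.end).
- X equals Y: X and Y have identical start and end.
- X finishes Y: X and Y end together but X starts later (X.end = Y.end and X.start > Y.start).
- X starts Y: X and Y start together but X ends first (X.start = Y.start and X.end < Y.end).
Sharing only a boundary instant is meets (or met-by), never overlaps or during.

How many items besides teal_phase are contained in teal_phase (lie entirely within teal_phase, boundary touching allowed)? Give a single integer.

Target teal_phase = [July 16, July 28].
blue_phase [July 10, July 15] → before → no.
crimson_phase [July 5, July 12] → before → no.
cyan_phase [July 20, July 27] → during → counts.
gold_phase [July 15, July 22] → overlaps → no.
green_phase [July 8, July 12] → before → no.
red_phase [July 20, July 25] → during → counts.
silver_phase [July 27, July 28] → finishes → counts.
violet_phase [July 11, July 16] → meets → no.
Total: 3.

3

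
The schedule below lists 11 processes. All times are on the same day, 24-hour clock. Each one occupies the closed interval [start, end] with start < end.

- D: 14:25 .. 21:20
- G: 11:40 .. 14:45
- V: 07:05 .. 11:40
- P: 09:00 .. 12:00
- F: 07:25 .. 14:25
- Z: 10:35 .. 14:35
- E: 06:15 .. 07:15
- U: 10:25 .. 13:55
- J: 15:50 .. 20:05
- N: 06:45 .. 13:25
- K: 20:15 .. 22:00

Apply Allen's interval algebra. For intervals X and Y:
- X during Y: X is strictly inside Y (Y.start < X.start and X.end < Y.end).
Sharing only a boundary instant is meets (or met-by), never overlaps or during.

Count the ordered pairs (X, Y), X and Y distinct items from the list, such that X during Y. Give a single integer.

Checking all 110 ordered pairs for relation 'during'; matching pairs in alphabetical order:
(J, D): J during D ✓
(P, F): P during F ✓
(P, N): P during N ✓
(U, F): U during F ✓
(V, N): V during N ✓
Count: 5.

5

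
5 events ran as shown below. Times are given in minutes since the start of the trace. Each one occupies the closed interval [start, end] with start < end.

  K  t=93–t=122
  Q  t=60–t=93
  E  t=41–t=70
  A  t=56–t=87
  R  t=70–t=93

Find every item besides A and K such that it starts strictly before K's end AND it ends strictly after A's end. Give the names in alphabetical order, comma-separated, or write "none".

Conditions: its start is strictly before K's end (X.start < t=122) AND its end is strictly after A's end (X.end > t=87).
E: start t=41 < t=122? ✓; end t=70 > t=87? ✗ → no.
Q: start t=60 < t=122? ✓; end t=93 > t=87? ✓ → yes.
R: start t=70 < t=122? ✓; end t=93 > t=87? ✓ → yes.
Result: Q, R.

Q, R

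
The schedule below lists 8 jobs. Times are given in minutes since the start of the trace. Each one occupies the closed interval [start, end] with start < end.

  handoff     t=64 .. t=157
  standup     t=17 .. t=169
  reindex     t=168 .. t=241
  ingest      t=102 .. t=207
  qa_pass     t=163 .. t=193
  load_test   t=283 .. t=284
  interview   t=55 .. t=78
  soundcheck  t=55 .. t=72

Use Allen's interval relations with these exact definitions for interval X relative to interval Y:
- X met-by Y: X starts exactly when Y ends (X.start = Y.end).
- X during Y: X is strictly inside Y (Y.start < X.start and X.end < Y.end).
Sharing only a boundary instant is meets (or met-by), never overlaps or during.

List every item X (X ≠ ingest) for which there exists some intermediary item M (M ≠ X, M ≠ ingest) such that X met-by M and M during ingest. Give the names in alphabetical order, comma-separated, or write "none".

Target ingest = [t=102, t=207].
Intermediaries M with M during ingest: qa_pass.
Via qa_pass — items with X met-by qa_pass: none.
Union: none.

none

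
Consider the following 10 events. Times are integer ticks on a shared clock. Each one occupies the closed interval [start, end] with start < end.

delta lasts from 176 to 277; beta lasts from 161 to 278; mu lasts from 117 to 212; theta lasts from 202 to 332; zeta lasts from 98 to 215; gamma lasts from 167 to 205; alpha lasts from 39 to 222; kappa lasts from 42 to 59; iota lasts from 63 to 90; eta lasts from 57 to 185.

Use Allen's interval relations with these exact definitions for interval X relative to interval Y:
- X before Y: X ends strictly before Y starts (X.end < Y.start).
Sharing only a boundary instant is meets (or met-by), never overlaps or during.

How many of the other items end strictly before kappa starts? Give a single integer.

Target kappa = [42, 59].
alpha [39, 222] → contains → no.
beta [161, 278] → after → no.
delta [176, 277] → after → no.
eta [57, 185] → overlapped-by → no.
gamma [167, 205] → after → no.
iota [63, 90] → after → no.
mu [117, 212] → after → no.
theta [202, 332] → after → no.
zeta [98, 215] → after → no.
Total: 0.

0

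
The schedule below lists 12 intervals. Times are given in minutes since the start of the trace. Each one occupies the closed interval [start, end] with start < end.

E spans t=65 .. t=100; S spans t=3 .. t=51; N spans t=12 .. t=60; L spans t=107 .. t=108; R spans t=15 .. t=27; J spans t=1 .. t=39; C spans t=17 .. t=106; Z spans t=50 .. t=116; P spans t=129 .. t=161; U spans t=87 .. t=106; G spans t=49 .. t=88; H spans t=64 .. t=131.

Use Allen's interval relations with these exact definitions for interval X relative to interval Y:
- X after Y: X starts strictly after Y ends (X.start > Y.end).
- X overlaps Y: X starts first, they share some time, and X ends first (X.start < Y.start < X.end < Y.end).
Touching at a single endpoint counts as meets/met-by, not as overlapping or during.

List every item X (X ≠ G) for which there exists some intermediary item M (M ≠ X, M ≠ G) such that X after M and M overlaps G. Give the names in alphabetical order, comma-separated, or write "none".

E, H, L, P, U

Target G = [t=49, t=88].
Intermediaries M with M overlaps G: N, S.
Via N — items with X after N: E, H, L, P, U.
Via S — items with X after S: E, H, L, P, U.
Union: E, H, L, P, U.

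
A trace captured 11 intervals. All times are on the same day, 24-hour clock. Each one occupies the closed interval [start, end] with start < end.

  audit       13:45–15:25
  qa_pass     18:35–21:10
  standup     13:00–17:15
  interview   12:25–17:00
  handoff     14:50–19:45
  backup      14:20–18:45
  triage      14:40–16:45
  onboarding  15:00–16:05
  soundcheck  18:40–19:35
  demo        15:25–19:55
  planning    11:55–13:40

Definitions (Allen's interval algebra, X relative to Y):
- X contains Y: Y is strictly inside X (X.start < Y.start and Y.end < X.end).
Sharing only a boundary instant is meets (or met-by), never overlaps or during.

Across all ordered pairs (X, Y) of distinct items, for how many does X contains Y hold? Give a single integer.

13

Checking all 110 ordered pairs for relation 'contains'; matching pairs in alphabetical order:
(backup, onboarding): backup contains onboarding ✓
(backup, triage): backup contains triage ✓
(demo, soundcheck): demo contains soundcheck ✓
(handoff, onboarding): handoff contains onboarding ✓
(handoff, soundcheck): handoff contains soundcheck ✓
(interview, audit): interview contains audit ✓
(interview, onboarding): interview contains onboarding ✓
(interview, triage): interview contains triage ✓
(qa_pass, soundcheck): qa_pass contains soundcheck ✓
(standup, audit): standup contains audit ✓
(standup, onboarding): standup contains onboarding ✓
(standup, triage): standup contains triage ✓
(triage, onboarding): triage contains onboarding ✓
Count: 13.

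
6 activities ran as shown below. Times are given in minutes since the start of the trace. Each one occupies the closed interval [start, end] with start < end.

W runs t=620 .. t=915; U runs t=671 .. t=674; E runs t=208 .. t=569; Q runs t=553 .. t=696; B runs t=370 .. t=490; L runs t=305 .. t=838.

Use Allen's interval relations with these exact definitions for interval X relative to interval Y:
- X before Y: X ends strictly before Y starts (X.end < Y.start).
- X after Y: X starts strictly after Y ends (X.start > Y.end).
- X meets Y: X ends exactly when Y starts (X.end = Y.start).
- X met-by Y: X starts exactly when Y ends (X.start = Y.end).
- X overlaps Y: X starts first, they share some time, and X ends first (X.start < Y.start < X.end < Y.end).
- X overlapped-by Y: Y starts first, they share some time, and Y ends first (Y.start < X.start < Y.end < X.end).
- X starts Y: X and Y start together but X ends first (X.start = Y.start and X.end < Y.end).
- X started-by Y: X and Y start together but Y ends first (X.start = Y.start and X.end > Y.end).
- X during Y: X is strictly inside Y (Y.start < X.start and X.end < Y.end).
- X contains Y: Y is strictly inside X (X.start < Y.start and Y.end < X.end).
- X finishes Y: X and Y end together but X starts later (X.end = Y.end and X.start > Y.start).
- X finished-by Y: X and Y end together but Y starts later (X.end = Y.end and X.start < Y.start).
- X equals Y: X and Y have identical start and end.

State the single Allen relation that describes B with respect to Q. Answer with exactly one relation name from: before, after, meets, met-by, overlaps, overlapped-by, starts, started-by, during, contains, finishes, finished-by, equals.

B = [t=370, t=490]; Q = [t=553, t=696].
Compare endpoints: B.start < Q.start, B.start < Q.end, B.end < Q.start, B.end < Q.end.
That pattern is 'before'.

before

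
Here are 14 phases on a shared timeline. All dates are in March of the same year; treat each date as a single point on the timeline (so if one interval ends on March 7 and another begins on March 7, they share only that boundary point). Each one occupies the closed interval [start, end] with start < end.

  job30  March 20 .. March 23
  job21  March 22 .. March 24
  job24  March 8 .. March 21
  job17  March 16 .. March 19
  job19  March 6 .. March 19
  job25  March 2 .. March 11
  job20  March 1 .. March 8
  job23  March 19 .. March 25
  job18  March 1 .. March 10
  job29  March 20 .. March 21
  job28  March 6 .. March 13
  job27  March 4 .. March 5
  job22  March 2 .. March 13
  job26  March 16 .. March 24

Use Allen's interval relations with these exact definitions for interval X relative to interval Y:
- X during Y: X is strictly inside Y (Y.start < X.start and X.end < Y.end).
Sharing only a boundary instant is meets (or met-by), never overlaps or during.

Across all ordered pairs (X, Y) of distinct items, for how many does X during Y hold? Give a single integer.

Checking all 182 ordered pairs for relation 'during'; matching pairs in alphabetical order:
(job17, job24): job17 during job24 ✓
(job21, job23): job21 during job23 ✓
(job27, job18): job27 during job18 ✓
(job27, job20): job27 during job20 ✓
(job27, job22): job27 during job22 ✓
(job27, job25): job27 during job25 ✓
(job29, job23): job29 during job23 ✓
(job29, job26): job29 during job26 ✓
(job30, job23): job30 during job23 ✓
(job30, job26): job30 during job26 ✓
Count: 10.

10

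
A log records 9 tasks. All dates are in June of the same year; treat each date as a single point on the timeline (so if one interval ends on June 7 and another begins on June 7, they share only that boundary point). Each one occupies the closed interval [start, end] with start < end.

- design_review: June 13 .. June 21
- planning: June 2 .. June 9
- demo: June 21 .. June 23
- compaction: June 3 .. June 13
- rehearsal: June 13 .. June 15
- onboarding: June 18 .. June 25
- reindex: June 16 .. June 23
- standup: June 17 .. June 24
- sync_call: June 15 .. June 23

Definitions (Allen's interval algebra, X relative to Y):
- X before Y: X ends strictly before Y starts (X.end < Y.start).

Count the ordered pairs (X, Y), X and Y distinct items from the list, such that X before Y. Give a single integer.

16

Checking all 72 ordered pairs for relation 'before'; matching pairs in alphabetical order:
(compaction, demo): compaction before demo ✓
(compaction, onboarding): compaction before onboarding ✓
(compaction, reindex): compaction before reindex ✓
(compaction, standup): compaction before standup ✓
(compaction, sync_call): compaction before sync_call ✓
(planning, demo): planning before demo ✓
(planning, design_review): planning before design_review ✓
(planning, onboarding): planning before onboarding ✓
(planning, rehearsal): planning before rehearsal ✓
(planning, reindex): planning before reindex ✓
(planning, standup): planning before standup ✓
(planning, sync_call): planning before sync_call ✓
(rehearsal, demo): rehearsal before demo ✓
(rehearsal, onboarding): rehearsal before onboarding ✓
(rehearsal, reindex): rehearsal before reindex ✓
(rehearsal, standup): rehearsal before standup ✓
Count: 16.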